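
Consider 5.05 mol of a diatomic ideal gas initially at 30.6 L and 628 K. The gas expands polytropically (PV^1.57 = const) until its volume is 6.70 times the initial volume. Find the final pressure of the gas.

43.5 kPa

P₁ = nRT₁/V₁ = 5.05×8.314×628/30.6 = 862 kPa.
Polytropic n=1.57: T₂ = T₁(V₁/V₂)^(n−1) = 628×(0.149)^0.57 = 212 K; P₂ = P₁(V₁/V₂)^n = 43.5 kPa.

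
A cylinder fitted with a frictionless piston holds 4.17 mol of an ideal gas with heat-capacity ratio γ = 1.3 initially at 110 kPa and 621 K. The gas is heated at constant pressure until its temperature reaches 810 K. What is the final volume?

255 L

V₁ = nRT₁/P₁ = 4.17×8.314×621/110 = 196 L.
Isobaric: P stays 110 kPa; V/T = const ⇒ T₂ = 810 K, V₂ = 255 L.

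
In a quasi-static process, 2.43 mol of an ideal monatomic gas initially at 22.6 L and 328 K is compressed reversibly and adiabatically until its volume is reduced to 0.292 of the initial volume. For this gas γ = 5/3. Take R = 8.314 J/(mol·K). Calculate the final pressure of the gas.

P₁ = nRT₁/V₁ = 2.43×8.314×328/22.6 = 293 kPa.
Adiabatic: TV^(γ−1) = const ⇒ T₂ = 328×(3.42)^0.667 = 745 K; PV^γ = const ⇒ P₂ = 2280 kPa.

2280 kPa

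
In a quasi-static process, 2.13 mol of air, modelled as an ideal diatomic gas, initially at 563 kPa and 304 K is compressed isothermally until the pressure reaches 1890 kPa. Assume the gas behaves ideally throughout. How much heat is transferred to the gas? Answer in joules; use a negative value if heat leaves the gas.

-6520 J

V₁ = nRT₁/P₁ = 2.13×8.314×304/563 = 9.56 L.
Isothermal: T stays 304 K; PV = const ⇒ V₂ = 2.85 L, P₂ = 1890 kPa.
ΔU = 0 (ideal gas, T constant).
W = nRT ln(V₂/V₁) = 2.13×8.314×304×ln(0.298) = -6520 J.
Q = ΔU + W = -6520 J.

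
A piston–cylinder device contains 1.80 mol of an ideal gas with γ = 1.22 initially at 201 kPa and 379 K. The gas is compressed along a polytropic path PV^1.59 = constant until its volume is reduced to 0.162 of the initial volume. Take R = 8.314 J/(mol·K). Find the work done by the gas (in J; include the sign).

V₁ = nRT₁/P₁ = 1.80×8.314×379/201 = 28.2 L.
Polytropic n=1.59: T₂ = T₁(V₁/V₂)^(n−1) = 379×(6.17)^0.59 = 1110 K; P₂ = P₁(V₁/V₂)^n = 3630 kPa.
W = (P₁V₁−P₂V₂)/(n−1) = (201×28.2−3630×4.57)/0.59 = -18500 J.

-18500 J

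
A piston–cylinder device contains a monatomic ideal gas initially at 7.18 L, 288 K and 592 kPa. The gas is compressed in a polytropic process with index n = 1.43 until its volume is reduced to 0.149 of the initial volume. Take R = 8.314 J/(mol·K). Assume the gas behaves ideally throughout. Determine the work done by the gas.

n = P₁V₁/(RT₁) = 592×7.18/(8.314×288) = 1.78 mol.
Polytropic n=1.43: T₂ = T₁(V₁/V₂)^(n−1) = 288×(6.71)^0.43 = 653 K; P₂ = P₁(V₁/V₂)^n = 9010 kPa.
W = (P₁V₁−P₂V₂)/(n−1) = (592×7.18−9010×1.07)/0.43 = -12500 J.

-12500 J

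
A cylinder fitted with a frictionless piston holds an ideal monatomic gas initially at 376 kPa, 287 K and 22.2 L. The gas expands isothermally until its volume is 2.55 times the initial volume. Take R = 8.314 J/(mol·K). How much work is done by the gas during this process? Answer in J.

7810 J

n = P₁V₁/(RT₁) = 376×22.2/(8.314×287) = 3.50 mol.
Isothermal: T stays 287 K; PV = const ⇒ V₂ = 56.6 L, P₂ = 147 kPa.
W = nRT ln(V₂/V₁) = 3.50×8.314×287×ln(2.55) = 7810 J.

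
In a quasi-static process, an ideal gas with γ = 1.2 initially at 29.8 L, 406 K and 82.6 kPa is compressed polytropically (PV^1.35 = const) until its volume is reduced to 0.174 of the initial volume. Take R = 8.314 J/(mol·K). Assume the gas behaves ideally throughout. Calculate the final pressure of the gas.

875 kPa

Polytropic n=1.35: T₂ = T₁(V₁/V₂)^(n−1) = 406×(5.75)^0.35 = 749 K; P₂ = P₁(V₁/V₂)^n = 875 kPa.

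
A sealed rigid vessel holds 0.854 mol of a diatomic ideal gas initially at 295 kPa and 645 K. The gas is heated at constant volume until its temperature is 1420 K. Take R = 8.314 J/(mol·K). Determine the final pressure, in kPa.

V₁ = nRT₁/P₁ = 0.854×8.314×645/295 = 15.5 L.
Isochoric: V stays 15.5 L; P/T = const ⇒ T₂ = 1420 K, P₂ = 649 kPa.

649 kPa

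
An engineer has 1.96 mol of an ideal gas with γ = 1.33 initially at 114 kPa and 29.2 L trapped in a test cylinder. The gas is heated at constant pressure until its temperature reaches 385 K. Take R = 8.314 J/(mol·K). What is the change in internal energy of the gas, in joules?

8920 J

T₁ = P₁V₁/(nR) = 114×29.2/(1.96×8.314) = 204 K.
Isobaric: P stays 114 kPa; V/T = const ⇒ T₂ = 385 K, V₂ = 55.0 L.
For an ideal gas ΔU = nCvΔT with Cv = R/(γ−1) = 25.2 J/(mol·K).
ΔU = 1.96×25.2×(385−204) = 8920 J.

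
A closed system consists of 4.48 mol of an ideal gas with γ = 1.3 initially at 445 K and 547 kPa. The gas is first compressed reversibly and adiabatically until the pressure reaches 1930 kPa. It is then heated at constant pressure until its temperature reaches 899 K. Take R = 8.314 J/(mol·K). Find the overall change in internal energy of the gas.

V₁ = nRT₁/P₁ = 4.48×8.314×445/547 = 30.3 L.
Step 1 — Adiabatic: T₂/T₁ = (P₂/P₁)^((γ−1)/γ) ⇒ T₂ = 445×(3.53)^0.231 = 595 K; V₂ = 11.5 L.
ΔU = nCvΔT = 4.48×27.7×(595−445) = 18700 J.
Q = 0 for an adiabatic process, so W = −ΔU = -18700 J.
State after step 1: P = 1930 kPa, V = 11.5 L, T = 595 K.
Step 2 — Isobaric: P stays 1930 kPa; V/T = const ⇒ T₂ = 899 K, V₂ = 17.3 L.
W = PΔV = 1930×(17.3−11.5) kPa·L = 11300 J.
ΔU = nCvΔT = 4.48×27.7×(899−595) = 37700 J.
Q = ΔU + W = nCpΔT = 49000 J.
Net over both steps: W = -7350 J, Q = 49000 J, ΔU = 56400 J.

56400 J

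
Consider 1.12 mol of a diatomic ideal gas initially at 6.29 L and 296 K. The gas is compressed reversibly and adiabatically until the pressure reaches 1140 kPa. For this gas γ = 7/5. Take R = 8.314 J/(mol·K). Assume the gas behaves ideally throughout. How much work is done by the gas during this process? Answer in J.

-2160 J

P₁ = nRT₁/V₁ = 1.12×8.314×296/6.29 = 438 kPa.
Adiabatic: T₂/T₁ = (P₂/P₁)^((γ−1)/γ) ⇒ T₂ = 296×(2.60)^0.286 = 389 K; V₂ = 3.18 L.
ΔU = nCvΔT = 1.12×20.8×(389−296) = 2160 J.
Q = 0 for an adiabatic process, so W = −ΔU = -2160 J.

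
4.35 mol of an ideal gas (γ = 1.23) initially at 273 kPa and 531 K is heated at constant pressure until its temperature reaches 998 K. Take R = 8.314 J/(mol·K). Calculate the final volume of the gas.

V₁ = nRT₁/P₁ = 4.35×8.314×531/273 = 70.3 L.
Isobaric: P stays 273 kPa; V/T = const ⇒ T₂ = 998 K, V₂ = 132 L.

132 L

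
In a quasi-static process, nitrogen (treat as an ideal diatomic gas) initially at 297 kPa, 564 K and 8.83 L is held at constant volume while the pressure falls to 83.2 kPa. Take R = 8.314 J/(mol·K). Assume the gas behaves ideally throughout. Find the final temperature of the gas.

158 K

Isochoric: V stays 8.83 L; P/T = const ⇒ T₂ = 158 K, P₂ = 83.2 kPa.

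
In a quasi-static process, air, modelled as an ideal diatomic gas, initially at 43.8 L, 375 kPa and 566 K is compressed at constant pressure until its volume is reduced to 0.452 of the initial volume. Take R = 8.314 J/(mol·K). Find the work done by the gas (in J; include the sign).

n = P₁V₁/(RT₁) = 375×43.8/(8.314×566) = 3.49 mol.
Isobaric: P stays 375 kPa; V/T = const ⇒ T₂ = 256 K, V₂ = 19.8 L.
W = PΔV = 375×(19.8−43.8) kPa·L = -9000 J.

-9000 J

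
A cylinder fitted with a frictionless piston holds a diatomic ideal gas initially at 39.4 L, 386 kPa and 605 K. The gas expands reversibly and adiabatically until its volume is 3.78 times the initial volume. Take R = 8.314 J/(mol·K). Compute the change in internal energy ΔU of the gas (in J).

n = P₁V₁/(RT₁) = 386×39.4/(8.314×605) = 3.02 mol.
Adiabatic: TV^(γ−1) = const ⇒ T₂ = 605×(0.265)^0.400 = 355 K; PV^γ = const ⇒ P₂ = 60.0 kPa.
For an ideal gas ΔU = nCvΔT with Cv = (5/2)R = 20.8 J/(mol·K).
ΔU = 3.02×20.8×(355−605) = -15700 J.

-15700 J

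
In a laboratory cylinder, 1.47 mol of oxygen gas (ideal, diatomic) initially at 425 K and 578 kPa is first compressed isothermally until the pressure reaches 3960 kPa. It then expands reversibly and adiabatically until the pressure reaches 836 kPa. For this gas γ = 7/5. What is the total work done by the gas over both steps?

-5340 J

V₁ = nRT₁/P₁ = 1.47×8.314×425/578 = 8.99 L.
Step 1 — Isothermal: T stays 425 K; PV = const ⇒ V₂ = 1.31 L, P₂ = 3960 kPa.
ΔU = 0 (ideal gas, T constant).
W = nRT ln(V₂/V₁) = 1.47×8.314×425×ln(0.146) = -10000 J.
Q = ΔU + W = -10000 J.
State after step 1: P = 3960 kPa, V = 1.31 L, T = 425 K.
Step 2 — Adiabatic: T₂/T₁ = (P₂/P₁)^((γ−1)/γ) ⇒ T₂ = 425×(0.211)^0.286 = 273 K; V₂ = 3.98 L.
ΔU = nCvΔT = 1.47×20.8×(273−425) = -4660 J.
Q = 0 for an adiabatic process, so W = −ΔU = 4660 J.
Net over both steps: W = -5340 J, Q = -10000 J, ΔU = -4660 J.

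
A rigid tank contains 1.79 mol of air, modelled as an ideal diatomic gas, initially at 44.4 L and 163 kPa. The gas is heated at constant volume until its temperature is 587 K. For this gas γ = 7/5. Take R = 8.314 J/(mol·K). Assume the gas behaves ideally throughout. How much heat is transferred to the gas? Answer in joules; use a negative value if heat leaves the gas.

T₁ = P₁V₁/(nR) = 163×44.4/(1.79×8.314) = 486 K.
Isochoric: V stays 44.4 L; P/T = const ⇒ T₂ = 587 K, P₂ = 197 kPa.
W = 0 (no volume change).
ΔU = nCvΔT = 1.79×20.8×(587−486) = 3750 J.
Q = ΔU = 3750 J.

3750 J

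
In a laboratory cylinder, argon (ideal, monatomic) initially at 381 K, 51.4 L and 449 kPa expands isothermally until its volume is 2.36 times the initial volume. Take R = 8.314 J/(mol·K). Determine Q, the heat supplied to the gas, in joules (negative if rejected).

n = P₁V₁/(RT₁) = 449×51.4/(8.314×381) = 7.29 mol.
Isothermal: T stays 381 K; PV = const ⇒ V₂ = 121 L, P₂ = 190 kPa.
ΔU = 0 (ideal gas, T constant).
W = nRT ln(V₂/V₁) = 7.29×8.314×381×ln(2.36) = 19800 J.
Q = ΔU + W = 19800 J.

19800 J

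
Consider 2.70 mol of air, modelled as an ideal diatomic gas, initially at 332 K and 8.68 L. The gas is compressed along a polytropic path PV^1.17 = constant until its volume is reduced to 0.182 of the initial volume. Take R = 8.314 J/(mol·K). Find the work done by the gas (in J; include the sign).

-14700 J

P₁ = nRT₁/V₁ = 2.70×8.314×332/8.68 = 859 kPa.
Polytropic n=1.17: T₂ = T₁(V₁/V₂)^(n−1) = 332×(5.49)^0.17 = 444 K; P₂ = P₁(V₁/V₂)^n = 6300 kPa.
W = (P₁V₁−P₂V₂)/(n−1) = (859×8.68−6300×1.58)/0.17 = -14700 J.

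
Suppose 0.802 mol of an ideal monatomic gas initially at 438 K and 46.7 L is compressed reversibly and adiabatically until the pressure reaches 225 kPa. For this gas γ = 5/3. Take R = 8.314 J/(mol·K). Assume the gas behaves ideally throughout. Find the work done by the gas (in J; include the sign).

-2930 J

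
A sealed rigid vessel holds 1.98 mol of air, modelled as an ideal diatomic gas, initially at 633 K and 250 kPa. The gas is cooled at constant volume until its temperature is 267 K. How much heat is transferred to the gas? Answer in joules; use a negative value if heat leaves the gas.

V₁ = nRT₁/P₁ = 1.98×8.314×633/250 = 41.7 L.
Isochoric: V stays 41.7 L; P/T = const ⇒ T₂ = 267 K, P₂ = 105 kPa.
W = 0 (no volume change).
ΔU = nCvΔT = 1.98×20.8×(267−633) = -15100 J.
Q = ΔU = -15100 J.

-15100 J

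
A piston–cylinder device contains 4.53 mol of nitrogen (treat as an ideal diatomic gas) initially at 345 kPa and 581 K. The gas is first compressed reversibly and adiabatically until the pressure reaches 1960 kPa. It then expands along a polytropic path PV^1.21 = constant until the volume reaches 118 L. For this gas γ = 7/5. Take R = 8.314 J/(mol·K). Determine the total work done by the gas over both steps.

V₁ = nRT₁/P₁ = 4.53×8.314×581/345 = 63.4 L.
Step 1 — Adiabatic: T₂/T₁ = (P₂/P₁)^((γ−1)/γ) ⇒ T₂ = 581×(5.68)^0.286 = 954 K; V₂ = 18.3 L.
ΔU = nCvΔT = 4.53×20.8×(954−581) = 35200 J.
Q = 0 for an adiabatic process, so W = −ΔU = -35200 J.
State after step 1: P = 1960 kPa, V = 18.3 L, T = 954 K.
Step 2 — Polytropic n=1.21: T₂ = T₁(V₁/V₂)^(n−1) = 954×(0.155)^0.21 = 646 K; P₂ = P₁(V₁/V₂)^n = 206 kPa.
W = (P₁V₁−P₂V₂)/(n−1) = (1960×18.3−206×118)/0.21 = 55400 J.
ΔU = nCvΔT = 4.53×20.8×(646−954) = -29100 J.
Q = ΔU + W = 26300 J.
Net over both steps: W = 20200 J, Q = 26300 J, ΔU = 6080 J.

20200 J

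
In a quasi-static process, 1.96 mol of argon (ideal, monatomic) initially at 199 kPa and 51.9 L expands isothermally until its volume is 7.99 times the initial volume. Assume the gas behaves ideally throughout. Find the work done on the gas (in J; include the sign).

-21500 J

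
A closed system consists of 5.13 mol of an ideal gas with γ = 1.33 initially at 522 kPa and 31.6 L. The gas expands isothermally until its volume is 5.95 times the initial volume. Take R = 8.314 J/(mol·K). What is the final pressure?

87.7 kPa

T₁ = P₁V₁/(nR) = 522×31.6/(5.13×8.314) = 387 K.
Isothermal: T stays 387 K; PV = const ⇒ V₂ = 188 L, P₂ = 87.7 kPa.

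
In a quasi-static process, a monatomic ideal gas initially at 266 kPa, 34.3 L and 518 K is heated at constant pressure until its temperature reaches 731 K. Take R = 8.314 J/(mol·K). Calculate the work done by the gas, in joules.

3750 J

n = P₁V₁/(RT₁) = 266×34.3/(8.314×518) = 2.12 mol.
Isobaric: P stays 266 kPa; V/T = const ⇒ T₂ = 731 K, V₂ = 48.4 L.
W = PΔV = 266×(48.4−34.3) kPa·L = 3750 J.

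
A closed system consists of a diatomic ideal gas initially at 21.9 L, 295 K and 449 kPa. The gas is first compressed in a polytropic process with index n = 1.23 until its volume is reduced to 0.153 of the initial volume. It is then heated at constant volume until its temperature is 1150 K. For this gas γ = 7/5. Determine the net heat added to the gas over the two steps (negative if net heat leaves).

n = P₁V₁/(RT₁) = 449×21.9/(8.314×295) = 4.01 mol.
Step 1 — Polytropic n=1.23: T₂ = T₁(V₁/V₂)^(n−1) = 295×(6.54)^0.23 = 454 K; P₂ = P₁(V₁/V₂)^n = 4520 kPa.
W = (P₁V₁−P₂V₂)/(n−1) = (449×21.9−4520×3.35)/0.23 = -23100 J.
ΔU = nCvΔT = 4.01×20.8×(454−295) = 13300 J.
Q = ΔU + W = -9810 J.
State after step 1: P = 4520 kPa, V = 3.35 L, T = 454 K.
Step 2 — Isochoric: V stays 3.35 L; P/T = const ⇒ T₂ = 1150 K, P₂ = 11400 kPa.
W = 0 (no volume change).
ΔU = nCvΔT = 4.01×20.8×(1150−454) = 58000 J.
Q = ΔU = 58000 J.
Net over both steps: W = -23100 J, Q = 48200 J, ΔU = 71200 J.

48200 J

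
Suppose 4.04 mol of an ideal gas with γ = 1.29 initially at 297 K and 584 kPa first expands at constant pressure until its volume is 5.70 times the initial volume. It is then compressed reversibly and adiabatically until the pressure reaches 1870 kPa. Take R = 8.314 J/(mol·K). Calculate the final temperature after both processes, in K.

V₁ = nRT₁/P₁ = 4.04×8.314×297/584 = 17.1 L.
Step 1 — Isobaric: P stays 584 kPa; V/T = const ⇒ T₂ = 1690 K, V₂ = 97.4 L.
W = PΔV = 584×(97.4−17.1) kPa·L = 46900 J.
ΔU = nCvΔT = 4.04×28.7×(1690−297) = 162000 J.
Q = ΔU + W = nCpΔT = 209000 J.
State after step 1: P = 584 kPa, V = 97.4 L, T = 1690 K.
Step 2 — Adiabatic: T₂/T₁ = (P₂/P₁)^((γ−1)/γ) ⇒ T₂ = 1690×(3.20)^0.225 = 2200 K; V₂ = 39.5 L.
ΔU = nCvΔT = 4.04×28.7×(2200−1690) = 58600 J.
Q = 0 for an adiabatic process, so W = −ΔU = -58600 J.
Net over both steps: W = -11700 J, Q = 209000 J, ΔU = 220000 J.

2200 K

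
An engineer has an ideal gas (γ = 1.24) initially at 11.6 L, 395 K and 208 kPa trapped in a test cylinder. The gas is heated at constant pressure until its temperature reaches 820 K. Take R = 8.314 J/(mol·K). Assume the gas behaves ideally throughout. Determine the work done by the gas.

2600 J

n = P₁V₁/(RT₁) = 208×11.6/(8.314×395) = 0.735 mol.
Isobaric: P stays 208 kPa; V/T = const ⇒ T₂ = 820 K, V₂ = 24.1 L.
W = PΔV = 208×(24.1−11.6) kPa·L = 2600 J.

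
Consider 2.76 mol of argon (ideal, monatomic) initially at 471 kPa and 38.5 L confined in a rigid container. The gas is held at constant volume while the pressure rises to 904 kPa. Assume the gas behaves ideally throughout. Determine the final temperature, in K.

T₁ = P₁V₁/(nR) = 471×38.5/(2.76×8.314) = 790 K.
Isochoric: V stays 38.5 L; P/T = const ⇒ T₂ = 1520 K, P₂ = 904 kPa.

1520 K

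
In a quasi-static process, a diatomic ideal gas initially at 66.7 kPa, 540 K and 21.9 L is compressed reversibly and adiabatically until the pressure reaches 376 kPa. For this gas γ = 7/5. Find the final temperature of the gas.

Adiabatic: T₂/T₁ = (P₂/P₁)^((γ−1)/γ) ⇒ T₂ = 540×(5.64)^0.286 = 885 K; V₂ = 6.37 L.

885 K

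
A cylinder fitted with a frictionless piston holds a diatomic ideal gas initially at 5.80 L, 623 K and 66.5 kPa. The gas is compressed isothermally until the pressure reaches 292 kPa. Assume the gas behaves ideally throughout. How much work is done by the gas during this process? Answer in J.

n = P₁V₁/(RT₁) = 66.5×5.80/(8.314×623) = 0.0745 mol.
Isothermal: T stays 623 K; PV = const ⇒ V₂ = 1.32 L, P₂ = 292 kPa.
W = nRT ln(V₂/V₁) = 0.0745×8.314×623×ln(0.228) = -571 J.

-571 J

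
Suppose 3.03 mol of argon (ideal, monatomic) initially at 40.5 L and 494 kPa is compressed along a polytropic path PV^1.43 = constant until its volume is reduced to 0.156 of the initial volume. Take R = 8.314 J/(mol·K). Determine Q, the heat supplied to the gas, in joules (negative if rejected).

-20200 J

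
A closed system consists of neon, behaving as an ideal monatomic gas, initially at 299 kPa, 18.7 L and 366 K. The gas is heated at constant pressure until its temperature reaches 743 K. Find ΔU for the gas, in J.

n = P₁V₁/(RT₁) = 299×18.7/(8.314×366) = 1.84 mol.
Isobaric: P stays 299 kPa; V/T = const ⇒ T₂ = 743 K, V₂ = 38.0 L.
For an ideal gas ΔU = nCvΔT with Cv = (3/2)R = 12.5 J/(mol·K).
ΔU = 1.84×12.5×(743−366) = 8640 J.

8640 J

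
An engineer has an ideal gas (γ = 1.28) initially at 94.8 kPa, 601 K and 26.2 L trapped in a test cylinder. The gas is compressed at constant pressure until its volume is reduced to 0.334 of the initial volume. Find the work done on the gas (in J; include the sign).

n = P₁V₁/(RT₁) = 94.8×26.2/(8.314×601) = 0.497 mol.
Isobaric: P stays 94.8 kPa; V/T = const ⇒ T₂ = 201 K, V₂ = 8.75 L.
W = PΔV = 94.8×(8.75−26.2) kPa·L = -1650 J.
Work done on the gas = −W_by = 1650 J.

1650 J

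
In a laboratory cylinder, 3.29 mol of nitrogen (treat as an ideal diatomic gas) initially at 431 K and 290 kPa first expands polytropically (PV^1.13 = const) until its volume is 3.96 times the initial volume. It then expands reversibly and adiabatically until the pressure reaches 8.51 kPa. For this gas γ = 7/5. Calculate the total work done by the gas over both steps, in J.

V₁ = nRT₁/P₁ = 3.29×8.314×431/290 = 40.7 L.
Step 1 — Polytropic n=1.13: T₂ = T₁(V₁/V₂)^(n−1) = 431×(0.253)^0.13 = 360 K; P₂ = P₁(V₁/V₂)^n = 61.2 kPa.
W = (P₁V₁−P₂V₂)/(n−1) = (290×40.7−61.2×161)/0.13 = 14900 J.
ΔU = nCvΔT = 3.29×20.8×(360−431) = -4830 J.
Q = ΔU + W = 10000 J.
State after step 1: P = 61.2 kPa, V = 161 L, T = 360 K.
Step 2 — Adiabatic: T₂/T₁ = (P₂/P₁)^((γ−1)/γ) ⇒ T₂ = 360×(0.139)^0.286 = 205 K; V₂ = 659 L.
ΔU = nCvΔT = 3.29×20.8×(205−360) = -10600 J.
Q = 0 for an adiabatic process, so W = −ΔU = 10600 J.
Net over both steps: W = 25500 J, Q = 10000 J, ΔU = -15400 J.

25500 J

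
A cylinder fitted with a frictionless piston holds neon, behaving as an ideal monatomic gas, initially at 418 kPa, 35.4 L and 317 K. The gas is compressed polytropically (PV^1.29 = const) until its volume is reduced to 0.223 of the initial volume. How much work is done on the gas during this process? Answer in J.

27800 J

n = P₁V₁/(RT₁) = 418×35.4/(8.314×317) = 5.61 mol.
Polytropic n=1.29: T₂ = T₁(V₁/V₂)^(n−1) = 317×(4.48)^0.29 = 490 K; P₂ = P₁(V₁/V₂)^n = 2900 kPa.
W = (P₁V₁−P₂V₂)/(n−1) = (418×35.4−2900×7.89)/0.29 = -27800 J.
Work done on the gas = −W_by = 27800 J.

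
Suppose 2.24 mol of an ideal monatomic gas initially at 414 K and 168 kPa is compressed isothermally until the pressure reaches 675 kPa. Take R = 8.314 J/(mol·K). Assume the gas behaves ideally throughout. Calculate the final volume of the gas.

11.4 L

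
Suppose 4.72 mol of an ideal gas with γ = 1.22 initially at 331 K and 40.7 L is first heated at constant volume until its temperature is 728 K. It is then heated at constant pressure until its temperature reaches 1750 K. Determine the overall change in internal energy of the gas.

P₁ = nRT₁/V₁ = 4.72×8.314×331/40.7 = 319 kPa.
Step 1 — Isochoric: V stays 40.7 L; P/T = const ⇒ T₂ = 728 K, P₂ = 702 kPa.
W = 0 (no volume change).
ΔU = nCvΔT = 4.72×37.8×(728−331) = 70800 J.
Q = ΔU = 70800 J.
State after step 1: P = 702 kPa, V = 40.7 L, T = 728 K.
Step 2 — Isobaric: P stays 702 kPa; V/T = const ⇒ T₂ = 1750 K, V₂ = 97.8 L.
W = PΔV = 702×(97.8−40.7) kPa·L = 40100 J.
ΔU = nCvΔT = 4.72×37.8×(1750−728) = 182000 J.
Q = ΔU + W = nCpΔT = 222000 J.
Net over both steps: W = 40100 J, Q = 293000 J, ΔU = 253000 J.

253000 J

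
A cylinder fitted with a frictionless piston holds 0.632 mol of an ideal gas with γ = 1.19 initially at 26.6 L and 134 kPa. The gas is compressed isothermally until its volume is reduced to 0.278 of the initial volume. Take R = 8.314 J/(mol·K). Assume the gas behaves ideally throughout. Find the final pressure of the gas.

T₁ = P₁V₁/(nR) = 134×26.6/(0.632×8.314) = 678 K.
Isothermal: T stays 678 K; PV = const ⇒ V₂ = 7.39 L, P₂ = 482 kPa.

482 kPa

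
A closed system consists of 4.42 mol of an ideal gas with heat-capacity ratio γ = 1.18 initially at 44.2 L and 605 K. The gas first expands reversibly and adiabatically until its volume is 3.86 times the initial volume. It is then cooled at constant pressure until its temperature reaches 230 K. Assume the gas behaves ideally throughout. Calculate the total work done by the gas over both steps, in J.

17700 J

P₁ = nRT₁/V₁ = 4.42×8.314×605/44.2 = 503 kPa.
Step 1 — Adiabatic: TV^(γ−1) = const ⇒ T₂ = 605×(0.259)^0.180 = 474 K; PV^γ = const ⇒ P₂ = 102 kPa.
ΔU = nCvΔT = 4.42×46.2×(474−605) = -26700 J.
Q = 0 for an adiabatic process, so W = −ΔU = 26700 J.
State after step 1: P = 102 kPa, V = 171 L, T = 474 K.
Step 2 — Isobaric: P stays 102 kPa; V/T = const ⇒ T₂ = 230 K, V₂ = 82.7 L.
W = PΔV = 102×(82.7−171) kPa·L = -8980 J.
ΔU = nCvΔT = 4.42×46.2×(230−474) = -49900 J.
Q = ΔU + W = nCpΔT = -58900 J.
Net over both steps: W = 17700 J, Q = -58900 J, ΔU = -76600 J.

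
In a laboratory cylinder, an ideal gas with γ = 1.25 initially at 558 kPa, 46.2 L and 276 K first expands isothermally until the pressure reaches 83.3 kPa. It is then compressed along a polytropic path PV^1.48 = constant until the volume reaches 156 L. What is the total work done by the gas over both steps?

28100 J

n = P₁V₁/(RT₁) = 558×46.2/(8.314×276) = 11.2 mol.
Step 1 — Isothermal: T stays 276 K; PV = const ⇒ V₂ = 309 L, P₂ = 83.3 kPa.
ΔU = 0 (ideal gas, T constant).
W = nRT ln(V₂/V₁) = 11.2×8.314×276×ln(6.70) = 49000 J.
Q = ΔU + W = 49000 J.
State after step 1: P = 83.3 kPa, V = 309 L, T = 276 K.
Step 2 — Polytropic n=1.48: T₂ = T₁(V₁/V₂)^(n−1) = 276×(1.98)^0.48 = 383 K; P₂ = P₁(V₁/V₂)^n = 230 kPa.
W = (P₁V₁−P₂V₂)/(n−1) = (83.3×309−230×156)/0.48 = -20900 J.
ΔU = nCvΔT = 11.2×33.3×(383−276) = 40100 J.
Q = ΔU + W = 19200 J.
Net over both steps: W = 28100 J, Q = 68300 J, ΔU = 40100 J.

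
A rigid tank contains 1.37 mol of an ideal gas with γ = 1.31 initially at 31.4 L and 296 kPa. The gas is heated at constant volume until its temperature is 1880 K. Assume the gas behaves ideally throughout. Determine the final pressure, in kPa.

682 kPa

T₁ = P₁V₁/(nR) = 296×31.4/(1.37×8.314) = 816 K.
Isochoric: V stays 31.4 L; P/T = const ⇒ T₂ = 1880 K, P₂ = 682 kPa.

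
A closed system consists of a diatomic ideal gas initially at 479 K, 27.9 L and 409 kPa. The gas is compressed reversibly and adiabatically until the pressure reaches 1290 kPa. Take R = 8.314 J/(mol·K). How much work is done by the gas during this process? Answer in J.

n = P₁V₁/(RT₁) = 409×27.9/(8.314×479) = 2.87 mol.
Adiabatic: T₂/T₁ = (P₂/P₁)^((γ−1)/γ) ⇒ T₂ = 479×(3.15)^0.286 = 665 K; V₂ = 12.3 L.
ΔU = nCvΔT = 2.87×20.8×(665−479) = 11100 J.
Q = 0 for an adiabatic process, so W = −ΔU = -11100 J.

-11100 J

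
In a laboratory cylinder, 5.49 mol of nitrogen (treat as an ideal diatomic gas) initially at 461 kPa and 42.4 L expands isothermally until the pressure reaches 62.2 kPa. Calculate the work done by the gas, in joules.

T₁ = P₁V₁/(nR) = 461×42.4/(5.49×8.314) = 428 K.
Isothermal: T stays 428 K; PV = const ⇒ V₂ = 314 L, P₂ = 62.2 kPa.
W = nRT ln(V₂/V₁) = 5.49×8.314×428×ln(7.41) = 39200 J.

39200 J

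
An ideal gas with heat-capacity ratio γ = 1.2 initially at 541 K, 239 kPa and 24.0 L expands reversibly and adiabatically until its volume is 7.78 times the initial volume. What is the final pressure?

Adiabatic: TV^(γ−1) = const ⇒ T₂ = 541×(0.129)^0.200 = 359 K; PV^γ = const ⇒ P₂ = 20.4 kPa.

20.4 kPa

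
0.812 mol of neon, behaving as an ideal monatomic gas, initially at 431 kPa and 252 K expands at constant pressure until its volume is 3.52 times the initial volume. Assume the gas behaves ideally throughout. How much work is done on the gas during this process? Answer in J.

-4290 J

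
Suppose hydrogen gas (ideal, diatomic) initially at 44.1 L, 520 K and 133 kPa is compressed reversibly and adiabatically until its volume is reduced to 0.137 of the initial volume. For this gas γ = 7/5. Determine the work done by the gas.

-17800 J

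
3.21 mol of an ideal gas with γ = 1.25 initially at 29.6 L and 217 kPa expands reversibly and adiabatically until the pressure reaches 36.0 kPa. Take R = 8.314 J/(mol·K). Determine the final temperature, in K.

T₁ = P₁V₁/(nR) = 217×29.6/(3.21×8.314) = 241 K.
Adiabatic: T₂/T₁ = (P₂/P₁)^((γ−1)/γ) ⇒ T₂ = 241×(0.166)^0.200 = 168 K; V₂ = 125 L.

168 K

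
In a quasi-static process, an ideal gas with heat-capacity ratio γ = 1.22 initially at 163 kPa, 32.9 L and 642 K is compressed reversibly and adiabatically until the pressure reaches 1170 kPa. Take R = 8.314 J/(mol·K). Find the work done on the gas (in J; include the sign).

n = P₁V₁/(RT₁) = 163×32.9/(8.314×642) = 1.00 mol.
Adiabatic: T₂/T₁ = (P₂/P₁)^((γ−1)/γ) ⇒ T₂ = 642×(7.18)^0.180 = 916 K; V₂ = 6.54 L.
ΔU = nCvΔT = 1.00×37.8×(916−642) = 10400 J.
Q = 0 for an adiabatic process, so W = −ΔU = -10400 J.
Work done on the gas = −W_by = 10400 J.

10400 J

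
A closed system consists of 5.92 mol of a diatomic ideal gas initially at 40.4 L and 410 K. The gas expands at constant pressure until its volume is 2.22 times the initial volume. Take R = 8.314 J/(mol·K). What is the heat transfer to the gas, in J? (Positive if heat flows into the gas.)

86200 J

P₁ = nRT₁/V₁ = 5.92×8.314×410/40.4 = 499 kPa.
Isobaric: P stays 499 kPa; V/T = const ⇒ T₂ = 910 K, V₂ = 89.7 L.
W = PΔV = 499×(89.7−40.4) kPa·L = 24600 J.
ΔU = nCvΔT = 5.92×20.8×(910−410) = 61500 J.
Q = ΔU + W = nCpΔT = 86200 J.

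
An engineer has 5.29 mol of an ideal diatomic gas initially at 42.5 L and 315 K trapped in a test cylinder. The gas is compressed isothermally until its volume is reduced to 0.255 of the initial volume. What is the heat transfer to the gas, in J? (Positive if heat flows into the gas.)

-18900 J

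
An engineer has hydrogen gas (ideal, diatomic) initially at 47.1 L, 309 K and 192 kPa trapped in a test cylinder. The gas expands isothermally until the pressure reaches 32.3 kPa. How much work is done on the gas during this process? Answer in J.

-16100 J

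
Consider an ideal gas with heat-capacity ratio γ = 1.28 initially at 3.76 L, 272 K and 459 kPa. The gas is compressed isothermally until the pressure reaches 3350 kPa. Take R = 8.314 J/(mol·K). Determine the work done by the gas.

n = P₁V₁/(RT₁) = 459×3.76/(8.314×272) = 0.763 mol.
Isothermal: T stays 272 K; PV = const ⇒ V₂ = 0.515 L, P₂ = 3350 kPa.
W = nRT ln(V₂/V₁) = 0.763×8.314×272×ln(0.137) = -3430 J.

-3430 J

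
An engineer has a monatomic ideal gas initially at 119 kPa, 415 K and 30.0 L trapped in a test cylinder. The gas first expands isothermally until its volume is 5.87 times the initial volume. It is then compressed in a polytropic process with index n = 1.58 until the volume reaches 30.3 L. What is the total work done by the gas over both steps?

-4610 J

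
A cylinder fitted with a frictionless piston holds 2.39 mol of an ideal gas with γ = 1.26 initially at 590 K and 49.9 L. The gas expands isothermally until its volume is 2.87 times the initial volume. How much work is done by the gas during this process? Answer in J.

12400 J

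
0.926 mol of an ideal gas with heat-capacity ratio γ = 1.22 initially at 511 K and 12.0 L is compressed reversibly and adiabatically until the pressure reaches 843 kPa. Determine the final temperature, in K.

P₁ = nRT₁/V₁ = 0.926×8.314×511/12.0 = 328 kPa.
Adiabatic: T₂/T₁ = (P₂/P₁)^((γ−1)/γ) ⇒ T₂ = 511×(2.57)^0.180 = 606 K; V₂ = 5.53 L.

606 K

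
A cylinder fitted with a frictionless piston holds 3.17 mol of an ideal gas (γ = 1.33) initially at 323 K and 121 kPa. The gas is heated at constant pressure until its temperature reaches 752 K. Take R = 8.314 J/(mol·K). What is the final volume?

V₁ = nRT₁/P₁ = 3.17×8.314×323/121 = 70.4 L.
Isobaric: P stays 121 kPa; V/T = const ⇒ T₂ = 752 K, V₂ = 164 L.

164 L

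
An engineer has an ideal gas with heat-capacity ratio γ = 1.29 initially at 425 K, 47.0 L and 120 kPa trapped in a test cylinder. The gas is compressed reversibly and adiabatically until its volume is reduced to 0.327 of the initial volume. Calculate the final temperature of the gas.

Adiabatic: TV^(γ−1) = const ⇒ T₂ = 425×(3.06)^0.290 = 588 K; PV^γ = const ⇒ P₂ = 507 kPa.

588 K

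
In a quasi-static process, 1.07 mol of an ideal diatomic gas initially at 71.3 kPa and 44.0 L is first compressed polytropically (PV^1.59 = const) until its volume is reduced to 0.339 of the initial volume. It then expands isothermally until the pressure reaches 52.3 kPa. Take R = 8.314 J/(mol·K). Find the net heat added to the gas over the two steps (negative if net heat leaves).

T₁ = P₁V₁/(nR) = 71.3×44.0/(1.07×8.314) = 353 K.
Step 1 — Polytropic n=1.59: T₂ = T₁(V₁/V₂)^(n−1) = 353×(2.95)^0.59 = 668 K; P₂ = P₁(V₁/V₂)^n = 398 kPa.
W = (P₁V₁−P₂V₂)/(n−1) = (71.3×44.0−398×14.9)/0.59 = -4750 J.
ΔU = nCvΔT = 1.07×20.8×(668−353) = 7000 J.
Q = ΔU + W = 2260 J.
State after step 1: P = 398 kPa, V = 14.9 L, T = 668 K.
Step 2 — Isothermal: T stays 668 K; PV = const ⇒ V₂ = 114 L, P₂ = 52.3 kPa.
ΔU = 0 (ideal gas, T constant).
W = nRT ln(V₂/V₁) = 1.07×8.314×668×ln(7.61) = 12100 J.
Q = ΔU + W = 12100 J.
Net over both steps: W = 7310 J, Q = 14300 J, ΔU = 7000 J.

14300 J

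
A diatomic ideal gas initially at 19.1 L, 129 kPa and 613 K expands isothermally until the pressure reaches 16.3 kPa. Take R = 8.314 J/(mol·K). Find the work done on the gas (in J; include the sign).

n = P₁V₁/(RT₁) = 129×19.1/(8.314×613) = 0.483 mol.
Isothermal: T stays 613 K; PV = const ⇒ V₂ = 151 L, P₂ = 16.3 kPa.
W = nRT ln(V₂/V₁) = 0.483×8.314×613×ln(7.91) = 5100 J.
Work done on the gas = −W_by = -5100 J.

-5100 J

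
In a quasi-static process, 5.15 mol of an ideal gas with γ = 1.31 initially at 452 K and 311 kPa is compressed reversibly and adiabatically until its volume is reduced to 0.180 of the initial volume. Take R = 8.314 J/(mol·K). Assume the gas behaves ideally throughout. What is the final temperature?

V₁ = nRT₁/P₁ = 5.15×8.314×452/311 = 62.2 L.
Adiabatic: TV^(γ−1) = const ⇒ T₂ = 452×(5.56)^0.310 = 769 K; PV^γ = const ⇒ P₂ = 2940 kPa.

769 K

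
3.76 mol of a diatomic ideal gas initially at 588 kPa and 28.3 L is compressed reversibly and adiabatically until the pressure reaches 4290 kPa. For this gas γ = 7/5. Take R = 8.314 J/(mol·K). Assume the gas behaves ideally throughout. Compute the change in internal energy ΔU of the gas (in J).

T₁ = P₁V₁/(nR) = 588×28.3/(3.76×8.314) = 532 K.
Adiabatic: T₂/T₁ = (P₂/P₁)^((γ−1)/γ) ⇒ T₂ = 532×(7.30)^0.286 = 939 K; V₂ = 6.84 L.
For an ideal gas ΔU = nCvΔT with Cv = (5/2)R = 20.8 J/(mol·K).
ΔU = 3.76×20.8×(939−532) = 31800 J.

31800 J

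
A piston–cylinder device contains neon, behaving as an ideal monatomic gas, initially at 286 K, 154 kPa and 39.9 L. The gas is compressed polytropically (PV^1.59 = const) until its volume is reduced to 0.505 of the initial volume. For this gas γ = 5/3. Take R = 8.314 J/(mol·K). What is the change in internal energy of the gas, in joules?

4580 J

n = P₁V₁/(RT₁) = 154×39.9/(8.314×286) = 2.58 mol.
Polytropic n=1.59: T₂ = T₁(V₁/V₂)^(n−1) = 286×(1.98)^0.59 = 428 K; P₂ = P₁(V₁/V₂)^n = 456 kPa.
For an ideal gas ΔU = nCvΔT with Cv = (3/2)R = 12.5 J/(mol·K).
ΔU = 2.58×12.5×(428−286) = 4580 J.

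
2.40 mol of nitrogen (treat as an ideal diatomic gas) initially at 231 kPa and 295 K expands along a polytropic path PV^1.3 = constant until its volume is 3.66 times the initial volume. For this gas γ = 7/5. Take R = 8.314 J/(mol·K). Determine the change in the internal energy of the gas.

V₁ = nRT₁/P₁ = 2.40×8.314×295/231 = 25.5 L.
Polytropic n=1.3: T₂ = T₁(V₁/V₂)^(n−1) = 295×(0.273)^0.30 = 200 K; P₂ = P₁(V₁/V₂)^n = 42.8 kPa.
For an ideal gas ΔU = nCvΔT with Cv = (5/2)R = 20.8 J/(mol·K).
ΔU = 2.40×20.8×(200−295) = -4740 J.

-4740 J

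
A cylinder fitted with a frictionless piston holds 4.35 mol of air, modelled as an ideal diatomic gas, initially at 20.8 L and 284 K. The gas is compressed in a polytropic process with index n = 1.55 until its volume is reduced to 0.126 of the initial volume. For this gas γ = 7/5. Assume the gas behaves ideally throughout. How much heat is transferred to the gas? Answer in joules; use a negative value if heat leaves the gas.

P₁ = nRT₁/V₁ = 4.35×8.314×284/20.8 = 494 kPa.
Polytropic n=1.55: T₂ = T₁(V₁/V₂)^(n−1) = 284×(7.94)^0.55 = 887 K; P₂ = P₁(V₁/V₂)^n = 12200 kPa.
W = (P₁V₁−P₂V₂)/(n−1) = (494×20.8−12200×2.62)/0.55 = -39700 J.
ΔU = nCvΔT = 4.35×20.8×(887−284) = 54600 J.
Q = ΔU + W = 14900 J.

14900 J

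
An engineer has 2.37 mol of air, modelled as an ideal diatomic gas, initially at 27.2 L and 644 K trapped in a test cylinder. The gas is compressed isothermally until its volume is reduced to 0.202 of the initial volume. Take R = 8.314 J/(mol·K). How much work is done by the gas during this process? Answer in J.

-20300 J

P₁ = nRT₁/V₁ = 2.37×8.314×644/27.2 = 467 kPa.
Isothermal: T stays 644 K; PV = const ⇒ V₂ = 5.49 L, P₂ = 2310 kPa.
W = nRT ln(V₂/V₁) = 2.37×8.314×644×ln(0.202) = -20300 J.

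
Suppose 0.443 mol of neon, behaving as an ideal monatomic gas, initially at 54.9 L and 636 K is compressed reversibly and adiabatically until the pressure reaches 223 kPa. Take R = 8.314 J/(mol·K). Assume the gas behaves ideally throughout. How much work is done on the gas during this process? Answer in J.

P₁ = nRT₁/V₁ = 0.443×8.314×636/54.9 = 42.7 kPa.
Adiabatic: T₂/T₁ = (P₂/P₁)^((γ−1)/γ) ⇒ T₂ = 636×(5.23)^0.400 = 1230 K; V₂ = 20.4 L.
ΔU = nCvΔT = 0.443×12.5×(1230−636) = 3290 J.
Q = 0 for an adiabatic process, so W = −ΔU = -3290 J.
Work done on the gas = −W_by = 3290 J.

3290 J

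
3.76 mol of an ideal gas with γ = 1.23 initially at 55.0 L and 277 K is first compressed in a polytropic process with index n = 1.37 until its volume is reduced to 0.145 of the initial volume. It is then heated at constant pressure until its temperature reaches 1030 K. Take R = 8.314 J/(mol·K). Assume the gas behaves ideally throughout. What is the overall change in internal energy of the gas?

102000 J

P₁ = nRT₁/V₁ = 3.76×8.314×277/55.0 = 157 kPa.
Step 1 — Polytropic n=1.37: T₂ = T₁(V₁/V₂)^(n−1) = 277×(6.90)^0.37 = 566 K; P₂ = P₁(V₁/V₂)^n = 2220 kPa.
W = (P₁V₁−P₂V₂)/(n−1) = (157×55.0−2220×7.97)/0.37 = -24400 J.
ΔU = nCvΔT = 3.76×36.1×(566−277) = 39300 J.
Q = ΔU + W = 14900 J.
State after step 1: P = 2220 kPa, V = 7.97 L, T = 566 K.
Step 2 — Isobaric: P stays 2220 kPa; V/T = const ⇒ T₂ = 1030 K, V₂ = 14.5 L.
W = PΔV = 2220×(14.5−7.97) kPa·L = 14500 J.
ΔU = nCvΔT = 3.76×36.1×(1030−566) = 63100 J.
Q = ΔU + W = nCpΔT = 77600 J.
Net over both steps: W = -9910 J, Q = 92400 J, ΔU = 102000 J.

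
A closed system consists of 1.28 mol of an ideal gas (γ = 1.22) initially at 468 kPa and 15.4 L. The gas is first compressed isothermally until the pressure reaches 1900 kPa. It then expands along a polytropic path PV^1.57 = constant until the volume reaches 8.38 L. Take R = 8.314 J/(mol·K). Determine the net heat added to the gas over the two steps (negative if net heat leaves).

T₁ = P₁V₁/(nR) = 468×15.4/(1.28×8.314) = 677 K.
Step 1 — Isothermal: T stays 677 K; PV = const ⇒ V₂ = 3.79 L, P₂ = 1900 kPa.
ΔU = 0 (ideal gas, T constant).
W = nRT ln(V₂/V₁) = 1.28×8.314×677×ln(0.246) = -10100 J.
Q = ΔU + W = -10100 J.
State after step 1: P = 1900 kPa, V = 3.79 L, T = 677 K.
Step 2 — Polytropic n=1.57: T₂ = T₁(V₁/V₂)^(n−1) = 677×(0.453)^0.57 = 431 K; P₂ = P₁(V₁/V₂)^n = 547 kPa.
W = (P₁V₁−P₂V₂)/(n−1) = (1900×3.79−547×8.38)/0.57 = 4600 J.
ΔU = nCvΔT = 1.28×37.8×(431−677) = -11900 J.
Q = ΔU + W = -7310 J.
Net over both steps: W = -5500 J, Q = -17400 J, ΔU = -11900 J.

-17400 J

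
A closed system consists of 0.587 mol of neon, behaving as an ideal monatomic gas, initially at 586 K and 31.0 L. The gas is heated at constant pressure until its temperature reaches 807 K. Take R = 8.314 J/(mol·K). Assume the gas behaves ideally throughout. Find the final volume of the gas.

P₁ = nRT₁/V₁ = 0.587×8.314×586/31.0 = 92.3 kPa.
Isobaric: P stays 92.3 kPa; V/T = const ⇒ T₂ = 807 K, V₂ = 42.7 L.

42.7 L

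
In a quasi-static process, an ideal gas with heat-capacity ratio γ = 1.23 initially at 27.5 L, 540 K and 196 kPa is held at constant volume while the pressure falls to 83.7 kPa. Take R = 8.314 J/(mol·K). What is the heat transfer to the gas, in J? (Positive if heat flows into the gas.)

-13400 J

n = P₁V₁/(RT₁) = 196×27.5/(8.314×540) = 1.20 mol.
Isochoric: V stays 27.5 L; P/T = const ⇒ T₂ = 231 K, P₂ = 83.7 kPa.
W = 0 (no volume change).
ΔU = nCvΔT = 1.20×36.1×(231−540) = -13400 J.
Q = ΔU = -13400 J.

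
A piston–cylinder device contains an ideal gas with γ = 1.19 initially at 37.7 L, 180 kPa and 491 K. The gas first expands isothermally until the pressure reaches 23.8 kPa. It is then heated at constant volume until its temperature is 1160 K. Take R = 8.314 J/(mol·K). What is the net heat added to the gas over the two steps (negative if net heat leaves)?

n = P₁V₁/(RT₁) = 180×37.7/(8.314×491) = 1.66 mol.
Step 1 — Isothermal: T stays 491 K; PV = const ⇒ V₂ = 285 L, P₂ = 23.8 kPa.
ΔU = 0 (ideal gas, T constant).
W = nRT ln(V₂/V₁) = 1.66×8.314×491×ln(7.56) = 13700 J.
Q = ΔU + W = 13700 J.
State after step 1: P = 23.8 kPa, V = 285 L, T = 491 K.
Step 2 — Isochoric: V stays 285 L; P/T = const ⇒ T₂ = 1160 K, P₂ = 56.2 kPa.
W = 0 (no volume change).
ΔU = nCvΔT = 1.66×43.8×(1160−491) = 48700 J.
Q = ΔU = 48700 J.
Net over both steps: W = 13700 J, Q = 62400 J, ΔU = 48700 J.

62400 J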